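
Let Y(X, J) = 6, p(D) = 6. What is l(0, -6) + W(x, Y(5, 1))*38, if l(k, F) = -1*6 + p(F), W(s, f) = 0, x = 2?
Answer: 0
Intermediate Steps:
l(k, F) = 0 (l(k, F) = -1*6 + 6 = -6 + 6 = 0)
l(0, -6) + W(x, Y(5, 1))*38 = 0 + 0*38 = 0 + 0 = 0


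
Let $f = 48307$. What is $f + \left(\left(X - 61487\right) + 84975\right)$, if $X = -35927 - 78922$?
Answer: $-43054$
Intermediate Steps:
$X = -114849$ ($X = -35927 - 78922 = -114849$)
$f + \left(\left(X - 61487\right) + 84975\right) = 48307 + \left(\left(-114849 - 61487\right) + 84975\right) = 48307 + \left(-176336 + 84975\right) = 48307 - 91361 = -43054$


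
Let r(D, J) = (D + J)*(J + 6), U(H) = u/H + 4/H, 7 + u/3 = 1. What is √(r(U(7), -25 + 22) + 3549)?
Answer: √3534 ≈ 59.447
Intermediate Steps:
u = -18 (u = -21 + 3*1 = -21 + 3 = -18)
U(H) = -14/H (U(H) = -18/H + 4/H = -14/H)
r(D, J) = (6 + J)*(D + J) (r(D, J) = (D + J)*(6 + J) = (6 + J)*(D + J))
√(r(U(7), -25 + 22) + 3549) = √(((-25 + 22)² + 6*(-14/7) + 6*(-25 + 22) + (-14/7)*(-25 + 22)) + 3549) = √(((-3)² + 6*(-14*⅐) + 6*(-3) - 14*⅐*(-3)) + 3549) = √((9 + 6*(-2) - 18 - 2*(-3)) + 3549) = √((9 - 12 - 18 + 6) + 3549) = √(-15 + 3549) = √3534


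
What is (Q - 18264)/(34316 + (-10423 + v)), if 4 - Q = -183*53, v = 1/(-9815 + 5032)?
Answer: -40947263/114280218 ≈ -0.35831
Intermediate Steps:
v = -1/4783 (v = 1/(-4783) = -1/4783 ≈ -0.00020907)
Q = 9703 (Q = 4 - (-183)*53 = 4 - 1*(-9699) = 4 + 9699 = 9703)
(Q - 18264)/(34316 + (-10423 + v)) = (9703 - 18264)/(34316 + (-10423 - 1/4783)) = -8561/(34316 - 49853210/4783) = -8561/114280218/4783 = -8561*4783/114280218 = -40947263/114280218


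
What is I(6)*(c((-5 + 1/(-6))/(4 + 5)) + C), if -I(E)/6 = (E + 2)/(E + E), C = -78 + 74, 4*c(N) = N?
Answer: 895/54 ≈ 16.574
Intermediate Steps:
c(N) = N/4
C = -4
I(E) = -3*(2 + E)/E (I(E) = -6*(E + 2)/(E + E) = -6*(2 + E)/(2*E) = -6*(2 + E)*1/(2*E) = -3*(2 + E)/E)
I(6)*(c((-5 + 1/(-6))/(4 + 5)) + C) = (-3 - 6/6)*(((-5 + 1/(-6))/(4 + 5))/4 - 4) = (-3 - 6*1/6)*(((-5 + 1*(-1/6))/9)/4 - 4) = (-3 - 1)*(((-5 - 1/6)*(1/9))/4 - 4) = -4*((-31/6*1/9)/4 - 4) = -4*((1/4)*(-31/54) - 4) = -4*(-31/216 - 4) = -4*(-895/216) = 895/54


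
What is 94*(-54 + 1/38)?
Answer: -96397/19 ≈ -5073.5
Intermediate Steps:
94*(-54 + 1/38) = 94*(-2051/38) = -96397/19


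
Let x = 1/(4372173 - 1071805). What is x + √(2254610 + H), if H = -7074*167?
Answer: 1/3300368 + 2*√268313 ≈ 1036.0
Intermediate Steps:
x = 1/3300368 ≈ 3.0300e-7
H = -1181358
x + √(2254610 + H) = 1/3300368 + √(2254610 - 1181358) = 1/3300368 + √1073252 = 1/3300368 + 2*√268313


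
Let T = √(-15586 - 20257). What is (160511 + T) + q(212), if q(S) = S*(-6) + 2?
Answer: 159241 + I*√35843 ≈ 1.5924e+5 + 189.32*I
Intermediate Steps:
T = I*√35843 (T = √(-35843) = I*√35843 ≈ 189.32*I)
q(S) = 2 - 6*S (q(S) = -6*S + 2 = 2 - 6*S)
(160511 + T) + q(212) = (160511 + I*√35843) + (2 - 6*212) = (160511 + I*√35843) + (2 - 1272) = (160511 + I*√35843) - 1270 = 159241 + I*√35843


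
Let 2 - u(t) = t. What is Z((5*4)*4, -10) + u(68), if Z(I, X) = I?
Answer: 14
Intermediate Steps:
u(t) = 2 - t
Z((5*4)*4, -10) + u(68) = (5*4)*4 + (2 - 1*68) = 20*4 + (2 - 68) = 80 - 66 = 14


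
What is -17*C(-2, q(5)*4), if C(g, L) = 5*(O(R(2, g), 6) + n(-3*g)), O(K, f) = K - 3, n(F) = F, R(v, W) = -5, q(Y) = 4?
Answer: 170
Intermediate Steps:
O(K, f) = -3 + K
C(g, L) = -40 - 15*g (C(g, L) = 5*((-3 - 5) - 3*g) = 5*(-8 - 3*g) = -40 - 15*g)
-17*C(-2, q(5)*4) = -17*(-40 - 15*(-2)) = -17*(-40 + 30) = -17*(-10) = 170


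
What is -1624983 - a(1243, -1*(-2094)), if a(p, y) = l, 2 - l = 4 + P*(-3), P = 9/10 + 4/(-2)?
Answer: -16249777/10 ≈ -1.6250e+6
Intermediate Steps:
P = -11/10 (P = 9*(⅒) + 4*(-½) = 9/10 - 2 = -11/10 ≈ -1.1000)
l = -53/10 (l = 2 - (4 - 11/10*(-3)) = 2 - (4 + 33/10) = 2 - 1*73/10 = 2 - 73/10 = -53/10 ≈ -5.3000)
a(p, y) = -53/10
-1624983 - a(1243, -1*(-2094)) = -1624983 - 1*(-53/10) = -1624983 + 53/10 = -16249777/10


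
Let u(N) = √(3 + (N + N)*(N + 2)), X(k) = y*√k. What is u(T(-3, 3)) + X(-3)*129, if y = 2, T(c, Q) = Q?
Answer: √33 + 258*I*√3 ≈ 5.7446 + 446.87*I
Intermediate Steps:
X(k) = 2*√k
u(N) = √(3 + 2*N*(2 + N)) (u(N) = √(3 + (2*N)*(2 + N)) = √(3 + 2*N*(2 + N)))
u(T(-3, 3)) + X(-3)*129 = √(3 + 2*3² + 4*3) + (2*√(-3))*129 = √(3 + 2*9 + 12) + (2*(I*√3))*129 = √(3 + 18 + 12) + (2*I*√3)*129 = √33 + 258*I*√3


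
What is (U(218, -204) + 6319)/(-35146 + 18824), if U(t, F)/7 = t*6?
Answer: -15475/16322 ≈ -0.94811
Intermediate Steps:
U(t, F) = 42*t (U(t, F) = 7*(t*6) = 7*(6*t) = 42*t)
(U(218, -204) + 6319)/(-35146 + 18824) = (42*218 + 6319)/(-35146 + 18824) = (9156 + 6319)/(-16322) = 15475*(-1/16322) = -15475/16322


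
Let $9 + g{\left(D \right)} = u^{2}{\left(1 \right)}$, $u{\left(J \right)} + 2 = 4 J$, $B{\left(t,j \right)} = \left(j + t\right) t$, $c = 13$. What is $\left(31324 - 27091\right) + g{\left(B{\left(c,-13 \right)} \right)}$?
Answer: $4228$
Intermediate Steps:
$B{\left(t,j \right)} = t \left(j + t\right)$
$u{\left(J \right)} = -2 + 4 J$
$g{\left(D \right)} = -5$ ($g{\left(D \right)} = -9 + \left(-2 + 4 \cdot 1\right)^{2} = -9 + \left(-2 + 4\right)^{2} = -9 + 2^{2} = -9 + 4 = -5$)
$\left(31324 - 27091\right) + g{\left(B{\left(c,-13 \right)} \right)} = \left(31324 - 27091\right) - 5 = 4233 - 5 = 4228$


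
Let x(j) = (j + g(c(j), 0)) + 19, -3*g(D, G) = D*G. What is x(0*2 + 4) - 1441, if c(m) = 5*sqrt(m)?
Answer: -1418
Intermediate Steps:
g(D, G) = -D*G/3
x(j) = 19 + j (x(j) = (j - 1/3*5*sqrt(j)*0) + 19 = (j + 0) + 19 = j + 19 = 19 + j)
x(0*2 + 4) - 1441 = (19 + (0*2 + 4)) - 1441 = (19 + (0 + 4)) - 1441 = (19 + 4) - 1441 = 23 - 1441 = -1418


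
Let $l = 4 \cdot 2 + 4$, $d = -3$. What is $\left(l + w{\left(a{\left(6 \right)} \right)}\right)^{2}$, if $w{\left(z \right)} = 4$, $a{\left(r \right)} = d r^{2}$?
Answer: $256$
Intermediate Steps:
$a{\left(r \right)} = - 3 r^{2}$
$l = 12$ ($l = 8 + 4 = 12$)
$\left(l + w{\left(a{\left(6 \right)} \right)}\right)^{2} = \left(12 + 4\right)^{2} = 16^{2} = 256$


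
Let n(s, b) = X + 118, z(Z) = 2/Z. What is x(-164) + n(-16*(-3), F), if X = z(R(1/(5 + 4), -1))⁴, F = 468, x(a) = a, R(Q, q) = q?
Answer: -30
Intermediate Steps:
X = 16 (X = (2/(-1))⁴ = (2*(-1))⁴ = (-2)⁴ = 16)
n(s, b) = 134 (n(s, b) = 16 + 118 = 134)
x(-164) + n(-16*(-3), F) = -164 + 134 = -30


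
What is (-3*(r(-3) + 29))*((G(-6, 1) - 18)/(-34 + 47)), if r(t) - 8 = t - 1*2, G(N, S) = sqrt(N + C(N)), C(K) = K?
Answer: 1728/13 - 192*I*sqrt(3)/13 ≈ 132.92 - 25.581*I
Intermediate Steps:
G(N, S) = sqrt(2)*sqrt(N) (G(N, S) = sqrt(N + N) = sqrt(2*N) = sqrt(2)*sqrt(N))
r(t) = 6 + t (r(t) = 8 + (t - 1*2) = 8 + (t - 2) = 8 + (-2 + t) = 6 + t)
(-3*(r(-3) + 29))*((G(-6, 1) - 18)/(-34 + 47)) = (-3*((6 - 3) + 29))*((sqrt(2)*sqrt(-6) - 18)/(-34 + 47)) = (-3*(3 + 29))*((sqrt(2)*(I*sqrt(6)) - 18)/13) = (-3*32)*((2*I*sqrt(3) - 18)*(1/13)) = -96*(-18 + 2*I*sqrt(3))/13 = -96*(-18/13 + 2*I*sqrt(3)/13) = 1728/13 - 192*I*sqrt(3)/13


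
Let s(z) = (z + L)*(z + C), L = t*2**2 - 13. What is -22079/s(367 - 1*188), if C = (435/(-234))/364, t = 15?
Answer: -313433484/574268599 ≈ -0.54580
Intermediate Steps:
C = -145/28392 (C = (435*(-1/234))*(1/364) = -145/78*1/364 = -145/28392 ≈ -0.0051071)
L = 47 (L = 15*2**2 - 13 = 15*4 - 13 = 60 - 13 = 47)
s(z) = (47 + z)*(-145/28392 + z) (s(z) = (z + 47)*(z - 145/28392) = (47 + z)*(-145/28392 + z))
-22079/s(367 - 1*188) = -22079/(-6815/28392 + (367 - 1*188)**2 + 1334279*(367 - 1*188)/28392) = -22079/(-6815/28392 + (367 - 188)**2 + 1334279*(367 - 188)/28392) = -22079/(-6815/28392 + 179**2 + (1334279/28392)*179) = -22079/(-6815/28392 + 32041 + 238835941/28392) = -22079/574268599/14196 = -22079*14196/574268599 = -313433484/574268599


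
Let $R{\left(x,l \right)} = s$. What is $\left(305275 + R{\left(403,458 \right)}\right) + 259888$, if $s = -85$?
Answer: $565078$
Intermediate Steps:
$R{\left(x,l \right)} = -85$
$\left(305275 + R{\left(403,458 \right)}\right) + 259888 = \left(305275 - 85\right) + 259888 = 305190 + 259888 = 565078$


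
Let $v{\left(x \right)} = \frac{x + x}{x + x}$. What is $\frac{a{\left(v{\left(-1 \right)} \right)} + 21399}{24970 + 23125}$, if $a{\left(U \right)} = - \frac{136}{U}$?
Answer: $\frac{21263}{48095} \approx 0.4421$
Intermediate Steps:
$v{\left(x \right)} = 1$ ($v{\left(x \right)} = \frac{2 x}{2 x} = 2 x \frac{1}{2 x} = 1$)
$\frac{a{\left(v{\left(-1 \right)} \right)} + 21399}{24970 + 23125} = \frac{- \frac{136}{1} + 21399}{24970 + 23125} = \frac{\left(-136\right) 1 + 21399}{48095} = \left(-136 + 21399\right) \frac{1}{48095} = 21263 \cdot \frac{1}{48095} = \frac{21263}{48095}$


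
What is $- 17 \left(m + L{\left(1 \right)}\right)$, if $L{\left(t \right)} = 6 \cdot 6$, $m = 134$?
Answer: $-2890$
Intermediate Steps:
$L{\left(t \right)} = 36$
$- 17 \left(m + L{\left(1 \right)}\right) = - 17 \left(134 + 36\right) = \left(-17\right) 170 = -2890$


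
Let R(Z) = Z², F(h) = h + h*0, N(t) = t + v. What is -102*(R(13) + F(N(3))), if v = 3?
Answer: -17850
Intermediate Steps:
N(t) = 3 + t (N(t) = t + 3 = 3 + t)
F(h) = h (F(h) = h + 0 = h)
-102*(R(13) + F(N(3))) = -102*(13² + (3 + 3)) = -102*(169 + 6) = -102*175 = -17850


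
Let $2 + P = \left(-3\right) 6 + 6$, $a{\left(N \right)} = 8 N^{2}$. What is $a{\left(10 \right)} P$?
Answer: $-11200$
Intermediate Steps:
$P = -14$ ($P = -2 + \left(\left(-3\right) 6 + 6\right) = -2 + \left(-18 + 6\right) = -2 - 12 = -14$)
$a{\left(10 \right)} P = 8 \cdot 10^{2} \left(-14\right) = 8 \cdot 100 \left(-14\right) = 800 \left(-14\right) = -11200$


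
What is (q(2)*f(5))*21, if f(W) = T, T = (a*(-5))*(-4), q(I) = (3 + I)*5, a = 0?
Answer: 0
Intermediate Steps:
q(I) = 15 + 5*I
T = 0 (T = (0*(-5))*(-4) = 0*(-4) = 0)
f(W) = 0
(q(2)*f(5))*21 = ((15 + 5*2)*0)*21 = ((15 + 10)*0)*21 = (25*0)*21 = 0*21 = 0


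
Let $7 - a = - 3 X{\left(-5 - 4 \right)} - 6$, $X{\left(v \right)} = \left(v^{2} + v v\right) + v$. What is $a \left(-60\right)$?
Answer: $-28320$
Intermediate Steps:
$X{\left(v \right)} = v + 2 v^{2}$ ($X{\left(v \right)} = \left(v^{2} + v^{2}\right) + v = 2 v^{2} + v = v + 2 v^{2}$)
$a = 472$ ($a = 7 - \left(- 3 \left(-5 - 4\right) \left(1 + 2 \left(-5 - 4\right)\right) - 6\right) = 7 - \left(- 3 \left(- 9 \left(1 + 2 \left(-9\right)\right)\right) - 6\right) = 7 - \left(- 3 \left(- 9 \left(1 - 18\right)\right) - 6\right) = 7 - \left(- 3 \left(\left(-9\right) \left(-17\right)\right) - 6\right) = 7 - \left(\left(-3\right) 153 - 6\right) = 7 - \left(-459 - 6\right) = 7 - -465 = 7 + 465 = 472$)
$a \left(-60\right) = 472 \left(-60\right) = -28320$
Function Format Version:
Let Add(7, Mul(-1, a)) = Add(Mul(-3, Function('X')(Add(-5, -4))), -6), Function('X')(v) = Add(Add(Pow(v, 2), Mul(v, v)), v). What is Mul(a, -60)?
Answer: -28320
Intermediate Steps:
Function('X')(v) = Add(v, Mul(2, Pow(v, 2))) (Function('X')(v) = Add(Add(Pow(v, 2), Pow(v, 2)), v) = Add(Mul(2, Pow(v, 2)), v) = Add(v, Mul(2, Pow(v, 2))))
a = 472 (a = Add(7, Mul(-1, Add(Mul(-3, Mul(Add(-5, -4), Add(1, Mul(2, Add(-5, -4))))), -6))) = Add(7, Mul(-1, Add(Mul(-3, Mul(-9, Add(1, Mul(2, -9)))), -6))) = Add(7, Mul(-1, Add(Mul(-3, Mul(-9, Add(1, -18))), -6))) = Add(7, Mul(-1, Add(Mul(-3, Mul(-9, -17)), -6))) = Add(7, Mul(-1, Add(Mul(-3, 153), -6))) = Add(7, Mul(-1, Add(-459, -6))) = Add(7, Mul(-1, -465)) = Add(7, 465) = 472)
Mul(a, -60) = Mul(472, -60) = -28320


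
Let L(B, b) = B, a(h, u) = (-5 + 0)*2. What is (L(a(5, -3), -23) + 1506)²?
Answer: 2238016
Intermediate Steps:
a(h, u) = -10 (a(h, u) = -5*2 = -10)
(L(a(5, -3), -23) + 1506)² = (-10 + 1506)² = 1496² = 2238016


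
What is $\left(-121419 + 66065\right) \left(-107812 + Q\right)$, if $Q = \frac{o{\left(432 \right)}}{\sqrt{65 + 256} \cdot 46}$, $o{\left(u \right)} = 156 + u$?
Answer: $5967825448 - \frac{5424692 \sqrt{321}}{2461} \approx 5.9678 \cdot 10^{9}$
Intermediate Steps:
$Q = \frac{98 \sqrt{321}}{2461}$ ($Q = \frac{156 + 432}{\sqrt{65 + 256} \cdot 46} = \frac{588}{\sqrt{321} \cdot 46} = \frac{588}{46 \sqrt{321}} = 588 \frac{\sqrt{321}}{14766} = \frac{98 \sqrt{321}}{2461} \approx 0.71346$)
$\left(-121419 + 66065\right) \left(-107812 + Q\right) = \left(-121419 + 66065\right) \left(-107812 + \frac{98 \sqrt{321}}{2461}\right) = - 55354 \left(-107812 + \frac{98 \sqrt{321}}{2461}\right) = 5967825448 - \frac{5424692 \sqrt{321}}{2461}$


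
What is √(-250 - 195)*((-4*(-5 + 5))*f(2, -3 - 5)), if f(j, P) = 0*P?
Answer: 0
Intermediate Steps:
f(j, P) = 0
√(-250 - 195)*((-4*(-5 + 5))*f(2, -3 - 5)) = √(-250 - 195)*(-4*(-5 + 5)*0) = √(-445)*(-4*0*0) = (I*√445)*(0*0) = (I*√445)*0 = 0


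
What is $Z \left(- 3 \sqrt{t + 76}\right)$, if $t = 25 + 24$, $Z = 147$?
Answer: $- 2205 \sqrt{5} \approx -4930.5$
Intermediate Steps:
$t = 49$
$Z \left(- 3 \sqrt{t + 76}\right) = 147 \left(- 3 \sqrt{49 + 76}\right) = 147 \left(- 3 \sqrt{125}\right) = 147 \left(- 3 \cdot 5 \sqrt{5}\right) = 147 \left(- 15 \sqrt{5}\right) = - 2205 \sqrt{5}$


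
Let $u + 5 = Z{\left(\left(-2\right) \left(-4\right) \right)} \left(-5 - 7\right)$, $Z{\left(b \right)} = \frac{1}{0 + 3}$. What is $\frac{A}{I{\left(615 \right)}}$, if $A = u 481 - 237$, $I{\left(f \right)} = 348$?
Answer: $- \frac{761}{58} \approx -13.121$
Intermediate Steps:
$Z{\left(b \right)} = \frac{1}{3}$
$u = -9$ ($u = -5 + \frac{-5 - 7}{3} = -5 + \frac{1}{3} \left(-12\right) = -5 - 4 = -9$)
$A = -4566$ ($A = \left(-9\right) 481 - 237 = -4329 - 237 = -4566$)
$\frac{A}{I{\left(615 \right)}} = - \frac{4566}{348} = \left(-4566\right) \frac{1}{348} = - \frac{761}{58}$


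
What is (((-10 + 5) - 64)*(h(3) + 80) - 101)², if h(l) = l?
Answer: 33965584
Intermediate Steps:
(((-10 + 5) - 64)*(h(3) + 80) - 101)² = (((-10 + 5) - 64)*(3 + 80) - 101)² = ((-5 - 64)*83 - 101)² = (-69*83 - 101)² = (-5727 - 101)² = (-5828)² = 33965584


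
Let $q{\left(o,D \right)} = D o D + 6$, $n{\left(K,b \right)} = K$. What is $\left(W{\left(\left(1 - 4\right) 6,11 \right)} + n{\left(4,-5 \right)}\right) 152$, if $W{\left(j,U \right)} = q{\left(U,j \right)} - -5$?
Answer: $544008$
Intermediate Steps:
$q{\left(o,D \right)} = 6 + o D^{2}$ ($q{\left(o,D \right)} = o D^{2} + 6 = 6 + o D^{2}$)
$W{\left(j,U \right)} = 11 + U j^{2}$ ($W{\left(j,U \right)} = \left(6 + U j^{2}\right) - -5 = \left(6 + U j^{2}\right) + 5 = 11 + U j^{2}$)
$\left(W{\left(\left(1 - 4\right) 6,11 \right)} + n{\left(4,-5 \right)}\right) 152 = \left(\left(11 + 11 \left(\left(1 - 4\right) 6\right)^{2}\right) + 4\right) 152 = \left(\left(11 + 11 \left(\left(-3\right) 6\right)^{2}\right) + 4\right) 152 = \left(\left(11 + 11 \left(-18\right)^{2}\right) + 4\right) 152 = \left(\left(11 + 11 \cdot 324\right) + 4\right) 152 = \left(\left(11 + 3564\right) + 4\right) 152 = \left(3575 + 4\right) 152 = 3579 \cdot 152 = 544008$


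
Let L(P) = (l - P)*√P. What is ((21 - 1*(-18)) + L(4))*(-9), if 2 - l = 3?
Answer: -261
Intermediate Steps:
l = -1 (l = 2 - 1*3 = 2 - 3 = -1)
L(P) = √P*(-1 - P) (L(P) = (-1 - P)*√P = √P*(-1 - P))
((21 - 1*(-18)) + L(4))*(-9) = ((21 - 1*(-18)) + √4*(-1 - 1*4))*(-9) = ((21 + 18) + 2*(-1 - 4))*(-9) = (39 + 2*(-5))*(-9) = (39 - 10)*(-9) = 29*(-9) = -261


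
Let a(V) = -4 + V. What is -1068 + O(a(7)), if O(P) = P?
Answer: -1065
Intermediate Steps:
-1068 + O(a(7)) = -1068 + (-4 + 7) = -1068 + 3 = -1065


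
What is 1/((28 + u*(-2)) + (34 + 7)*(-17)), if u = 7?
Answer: -1/683 ≈ -0.0014641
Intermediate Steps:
1/((28 + u*(-2)) + (34 + 7)*(-17)) = 1/((28 + 7*(-2)) + (34 + 7)*(-17)) = 1/((28 - 14) + 41*(-17)) = 1/(14 - 697) = 1/(-683) = -1/683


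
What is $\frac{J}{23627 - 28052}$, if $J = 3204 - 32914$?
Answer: $\frac{5942}{885} \approx 6.7141$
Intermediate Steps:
$J = -29710$
$\frac{J}{23627 - 28052} = - \frac{29710}{23627 - 28052} = - \frac{29710}{-4425} = \left(-29710\right) \left(- \frac{1}{4425}\right) = \frac{5942}{885}$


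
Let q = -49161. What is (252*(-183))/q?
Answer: 2196/2341 ≈ 0.93806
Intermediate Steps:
(252*(-183))/q = (252*(-183))/(-49161) = -46116*(-1/49161) = 2196/2341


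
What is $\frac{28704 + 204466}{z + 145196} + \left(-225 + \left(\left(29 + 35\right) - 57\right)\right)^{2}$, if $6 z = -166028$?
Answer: $\frac{8378213143}{176287} \approx 47526.0$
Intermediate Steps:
$z = - \frac{83014}{3}$ ($z = \frac{1}{6} \left(-166028\right) = - \frac{83014}{3} \approx -27671.0$)
$\frac{28704 + 204466}{z + 145196} + \left(-225 + \left(\left(29 + 35\right) - 57\right)\right)^{2} = \frac{28704 + 204466}{- \frac{83014}{3} + 145196} + \left(-225 + \left(\left(29 + 35\right) - 57\right)\right)^{2} = \frac{233170}{\frac{352574}{3}} + \left(-225 + \left(64 - 57\right)\right)^{2} = 233170 \cdot \frac{3}{352574} + \left(-225 + 7\right)^{2} = \frac{349755}{176287} + \left(-218\right)^{2} = \frac{349755}{176287} + 47524 = \frac{8378213143}{176287}$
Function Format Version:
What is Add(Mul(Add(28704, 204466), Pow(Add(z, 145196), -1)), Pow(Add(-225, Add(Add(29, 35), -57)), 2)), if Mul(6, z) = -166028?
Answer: Rational(8378213143, 176287) ≈ 47526.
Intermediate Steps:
z = Rational(-83014, 3) (z = Mul(Rational(1, 6), -166028) = Rational(-83014, 3) ≈ -27671.)
Add(Mul(Add(28704, 204466), Pow(Add(z, 145196), -1)), Pow(Add(-225, Add(Add(29, 35), -57)), 2)) = Add(Mul(Add(28704, 204466), Pow(Add(Rational(-83014, 3), 145196), -1)), Pow(Add(-225, Add(Add(29, 35), -57)), 2)) = Add(Mul(233170, Pow(Rational(352574, 3), -1)), Pow(Add(-225, Add(64, -57)), 2)) = Add(Mul(233170, Rational(3, 352574)), Pow(Add(-225, 7), 2)) = Add(Rational(349755, 176287), Pow(-218, 2)) = Add(Rational(349755, 176287), 47524) = Rational(8378213143, 176287)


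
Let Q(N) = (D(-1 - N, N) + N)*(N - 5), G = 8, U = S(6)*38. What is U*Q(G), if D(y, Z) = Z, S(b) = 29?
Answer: 52896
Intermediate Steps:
U = 1102 (U = 29*38 = 1102)
Q(N) = 2*N*(-5 + N) (Q(N) = (N + N)*(N - 5) = (2*N)*(-5 + N) = 2*N*(-5 + N))
U*Q(G) = 1102*(2*8*(-5 + 8)) = 1102*(2*8*3) = 1102*48 = 52896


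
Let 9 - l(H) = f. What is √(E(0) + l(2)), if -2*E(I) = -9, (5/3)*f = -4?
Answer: √1590/10 ≈ 3.9875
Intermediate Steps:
f = -12/5 (f = (⅗)*(-4) = -12/5 ≈ -2.4000)
l(H) = 57/5 (l(H) = 9 - 1*(-12/5) = 9 + 12/5 = 57/5)
E(I) = 9/2 (E(I) = -½*(-9) = 9/2)
√(E(0) + l(2)) = √(9/2 + 57/5) = √(159/10) = √1590/10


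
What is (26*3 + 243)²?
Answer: 103041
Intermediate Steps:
(26*3 + 243)² = (78 + 243)² = 321² = 103041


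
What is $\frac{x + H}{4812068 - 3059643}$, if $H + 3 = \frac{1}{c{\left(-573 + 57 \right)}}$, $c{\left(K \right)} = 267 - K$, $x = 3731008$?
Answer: $\frac{2921376916}{1372148775} \approx 2.1291$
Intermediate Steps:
$H = - \frac{2348}{783}$ ($H = -3 + \frac{1}{267 - \left(-573 + 57\right)} = -3 + \frac{1}{267 - -516} = -3 + \frac{1}{267 + 516} = -3 + \frac{1}{783} = - \frac{2348}{783} \approx -2.9987$)
$\frac{x + H}{4812068 - 3059643} = \frac{3731008 - \frac{2348}{783}}{4812068 - 3059643} = \frac{2921376916}{783 \cdot 1752425} = \frac{2921376916}{783} \cdot \frac{1}{1752425} = \frac{2921376916}{1372148775}$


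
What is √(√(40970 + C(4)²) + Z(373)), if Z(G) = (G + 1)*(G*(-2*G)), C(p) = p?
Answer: √(-104068492 + 9*√506) ≈ 10201.0*I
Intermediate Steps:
Z(G) = -2*G²*(1 + G) (Z(G) = (1 + G)*(-2*G²) = -2*G²*(1 + G))
√(√(40970 + C(4)²) + Z(373)) = √(√(40970 + 4²) + 2*373²*(-1 - 1*373)) = √(√(40970 + 16) + 2*139129*(-1 - 373)) = √(√40986 + 2*139129*(-374)) = √(9*√506 - 104068492) = √(-104068492 + 9*√506)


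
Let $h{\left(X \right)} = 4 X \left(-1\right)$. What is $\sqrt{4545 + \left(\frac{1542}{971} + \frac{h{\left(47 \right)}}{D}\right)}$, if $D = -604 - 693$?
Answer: $\frac{\sqrt{7211371413504119}}{1259387} \approx 67.429$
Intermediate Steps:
$h{\left(X \right)} = - 4 X$
$D = -1297$
$\sqrt{4545 + \left(\frac{1542}{971} + \frac{h{\left(47 \right)}}{D}\right)} = \sqrt{4545 + \left(\frac{1542}{971} + \frac{\left(-4\right) 47}{-1297}\right)} = \sqrt{4545 + \left(1542 \cdot \frac{1}{971} - - \frac{188}{1297}\right)} = \sqrt{4545 + \left(\frac{1542}{971} + \frac{188}{1297}\right)} = \sqrt{4545 + \frac{2182522}{1259387}} = \sqrt{\frac{5726096437}{1259387}} = \frac{\sqrt{7211371413504119}}{1259387}$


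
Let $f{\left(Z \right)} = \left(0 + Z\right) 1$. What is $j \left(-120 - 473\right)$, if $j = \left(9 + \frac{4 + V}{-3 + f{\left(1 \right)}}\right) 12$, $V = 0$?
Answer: $-49812$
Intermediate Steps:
$f{\left(Z \right)} = Z$ ($f{\left(Z \right)} = Z 1 = Z$)
$j = 84$ ($j = \left(9 + \frac{4 + 0}{-3 + 1}\right) 12 = \left(9 + \frac{4}{-2}\right) 12 = \left(9 + 4 \left(- \frac{1}{2}\right)\right) 12 = \left(9 - 2\right) 12 = 7 \cdot 12 = 84$)
$j \left(-120 - 473\right) = 84 \left(-120 - 473\right) = 84 \left(-593\right) = -49812$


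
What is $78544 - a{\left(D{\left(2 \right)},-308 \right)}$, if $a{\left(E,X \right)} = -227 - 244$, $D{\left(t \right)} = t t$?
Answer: $79015$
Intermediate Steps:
$D{\left(t \right)} = t^{2}$
$a{\left(E,X \right)} = -471$
$78544 - a{\left(D{\left(2 \right)},-308 \right)} = 78544 - -471 = 78544 + 471 = 79015$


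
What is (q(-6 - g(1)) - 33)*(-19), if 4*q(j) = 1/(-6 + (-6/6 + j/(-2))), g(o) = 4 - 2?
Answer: 7543/12 ≈ 628.58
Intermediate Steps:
g(o) = 2
q(j) = 1/(4*(-7 - j/2)) (q(j) = 1/(4*(-6 + (-6/6 + j/(-2)))) = 1/(4*(-6 + (-6*⅙ + j*(-½)))) = 1/(4*(-6 + (-1 - j/2))) = 1/(4*(-7 - j/2)))
(q(-6 - g(1)) - 33)*(-19) = (-1/(28 + 2*(-6 - 1*2)) - 33)*(-19) = (-1/(28 + 2*(-6 - 2)) - 33)*(-19) = (-1/(28 + 2*(-8)) - 33)*(-19) = (-1/(28 - 16) - 33)*(-19) = (-1/12 - 33)*(-19) = -397/12*(-19) = 7543/12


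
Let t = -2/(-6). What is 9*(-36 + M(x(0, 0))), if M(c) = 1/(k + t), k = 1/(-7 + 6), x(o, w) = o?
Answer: -675/2 ≈ -337.50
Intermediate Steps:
t = ⅓ (t = -2*(-⅙) = ⅓ ≈ 0.33333)
k = -1 (k = 1/(-1) = -1)
M(c) = -3/2 (M(c) = 1/(-1 + ⅓) = 1/(-⅔) = -3/2)
9*(-36 + M(x(0, 0))) = 9*(-36 - 3/2) = 9*(-75/2) = -675/2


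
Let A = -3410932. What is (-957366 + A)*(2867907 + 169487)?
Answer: -13268242135412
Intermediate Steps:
(-957366 + A)*(2867907 + 169487) = (-957366 - 3410932)*(2867907 + 169487) = -4368298*3037394 = -13268242135412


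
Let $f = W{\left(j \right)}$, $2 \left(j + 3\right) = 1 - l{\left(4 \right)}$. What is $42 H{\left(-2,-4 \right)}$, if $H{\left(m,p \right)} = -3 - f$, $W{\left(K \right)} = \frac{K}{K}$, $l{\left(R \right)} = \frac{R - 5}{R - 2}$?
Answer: $-168$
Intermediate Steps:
$l{\left(R \right)} = \frac{-5 + R}{-2 + R}$
$j = - \frac{9}{4}$ ($j = -3 + \frac{1 - \frac{-5 + 4}{-2 + 4}}{2} = -3 + \frac{1 - \frac{1}{2} \left(-1\right)}{2} = -3 + \frac{1 - - \frac{1}{2}}{2} = -3 + \frac{1 + \frac{1}{2}}{2} = -3 + \frac{1}{2} \cdot \frac{3}{2} = -3 + \frac{3}{4} = - \frac{9}{4} \approx -2.25$)
$W{\left(K \right)} = 1$
$f = 1$
$H{\left(m,p \right)} = -4$ ($H{\left(m,p \right)} = -3 - 1 = -4$)
$42 H{\left(-2,-4 \right)} = 42 \left(-4\right) = -168$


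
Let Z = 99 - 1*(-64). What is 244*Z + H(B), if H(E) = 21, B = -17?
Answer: 39793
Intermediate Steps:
Z = 163 (Z = 99 + 64 = 163)
244*Z + H(B) = 244*163 + 21 = 39772 + 21 = 39793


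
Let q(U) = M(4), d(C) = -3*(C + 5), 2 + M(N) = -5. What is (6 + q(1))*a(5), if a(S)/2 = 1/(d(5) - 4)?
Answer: 1/17 ≈ 0.058824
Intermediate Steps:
M(N) = -7 (M(N) = -2 - 5 = -7)
d(C) = -15 - 3*C (d(C) = -3*(5 + C) = -15 - 3*C)
q(U) = -7
a(S) = -1/17 (a(S) = 2/((-15 - 3*5) - 4) = 2/((-15 - 15) - 4) = 2/(-30 - 4) = 2/(-34) = 2*(-1/34) = -1/17)
(6 + q(1))*a(5) = (6 - 7)*(-1/17) = -1*(-1/17) = 1/17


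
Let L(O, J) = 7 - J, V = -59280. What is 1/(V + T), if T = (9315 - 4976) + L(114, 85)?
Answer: -1/55019 ≈ -1.8176e-5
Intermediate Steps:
T = 4261 (T = (9315 - 4976) + (7 - 1*85) = 4339 + (7 - 85) = 4339 - 78 = 4261)
1/(V + T) = 1/(-59280 + 4261) = 1/(-55019) = -1/55019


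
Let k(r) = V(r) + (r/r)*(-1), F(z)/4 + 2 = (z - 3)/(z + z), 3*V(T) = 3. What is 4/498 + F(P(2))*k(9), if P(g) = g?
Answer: 2/249 ≈ 0.0080321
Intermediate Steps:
V(T) = 1 (V(T) = (1/3)*3 = 1)
F(z) = -8 + 2*(-3 + z)/z (F(z) = -8 + 4*((z - 3)/(z + z)) = -8 + 4*((-3 + z)/((2*z))) = -8 + 4*((-3 + z)*(1/(2*z))) = -8 + 4*((-3 + z)/(2*z)) = -8 + 2*(-3 + z)/z)
k(r) = 0 (k(r) = 1 + (r/r)*(-1) = 1 + 1*(-1) = 1 - 1 = 0)
4/498 + F(P(2))*k(9) = 4/498 + (-6 - 6/2)*0 = 4*(1/498) + (-6 - 6*1/2)*0 = 2/249 + (-6 - 3)*0 = 2/249 - 9*0 = 2/249 + 0 = 2/249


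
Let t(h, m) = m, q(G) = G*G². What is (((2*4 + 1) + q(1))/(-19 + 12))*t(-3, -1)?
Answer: 10/7 ≈ 1.4286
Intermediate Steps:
q(G) = G³
(((2*4 + 1) + q(1))/(-19 + 12))*t(-3, -1) = (((2*4 + 1) + 1³)/(-19 + 12))*(-1) = (((8 + 1) + 1)/(-7))*(-1) = ((9 + 1)*(-⅐))*(-1) = (10*(-⅐))*(-1) = -10/7*(-1) = 10/7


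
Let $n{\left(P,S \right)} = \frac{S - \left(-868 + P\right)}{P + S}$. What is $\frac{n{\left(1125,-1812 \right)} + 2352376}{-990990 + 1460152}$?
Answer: $\frac{1616084381}{322314294} \approx 5.014$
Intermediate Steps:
$n{\left(P,S \right)} = \frac{868 + S - P}{P + S}$
$\frac{n{\left(1125,-1812 \right)} + 2352376}{-990990 + 1460152} = \frac{\frac{868 - 1812 - 1125}{1125 - 1812} + 2352376}{-990990 + 1460152} = \frac{\frac{868 - 1812 - 1125}{-687} + 2352376}{469162} = \left(\left(- \frac{1}{687}\right) \left(-2069\right) + 2352376\right) \frac{1}{469162} = \left(\frac{2069}{687} + 2352376\right) \frac{1}{469162} = \frac{1616084381}{687} \cdot \frac{1}{469162} = \frac{1616084381}{322314294}$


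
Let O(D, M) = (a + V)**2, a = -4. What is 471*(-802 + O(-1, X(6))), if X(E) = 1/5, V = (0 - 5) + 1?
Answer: -347598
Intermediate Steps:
V = -4 (V = -5 + 1 = -4)
X(E) = 1/5
O(D, M) = 64 (O(D, M) = (-4 - 4)**2 = (-8)**2 = 64)
471*(-802 + O(-1, X(6))) = 471*(-802 + 64) = 471*(-738) = -347598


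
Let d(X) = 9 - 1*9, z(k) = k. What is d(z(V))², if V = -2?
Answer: 0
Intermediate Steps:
d(X) = 0 (d(X) = 9 - 9 = 0)
d(z(V))² = 0² = 0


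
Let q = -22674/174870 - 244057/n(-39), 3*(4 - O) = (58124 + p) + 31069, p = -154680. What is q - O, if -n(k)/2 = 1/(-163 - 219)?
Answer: -1359227208179/29145 ≈ -4.6637e+7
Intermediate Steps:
n(k) = 1/191 (n(k) = -2/(-163 - 219) = -2/(-382) = -2*(-1/382) = 1/191)
O = 21833 (O = 4 - ((58124 - 154680) + 31069)/3 = 4 - (-96556 + 31069)/3 = 4 - ⅓*(-65487) = 4 + 21829 = 21833)
q = -1358590885394/29145 (q = -22674/174870 - 244057/1/191 = -22674*1/174870 - 244057*191 = -3779/29145 - 46614887 = -1358590885394/29145 ≈ -4.6615e+7)
q - O = -1358590885394/29145 - 1*21833 = -1358590885394/29145 - 21833 = -1359227208179/29145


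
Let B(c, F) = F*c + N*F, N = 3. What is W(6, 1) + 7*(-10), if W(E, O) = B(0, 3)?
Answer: -61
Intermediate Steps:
B(c, F) = 3*F + F*c (B(c, F) = F*c + 3*F = 3*F + F*c)
W(E, O) = 9 (W(E, O) = 3*(3 + 0) = 3*3 = 9)
W(6, 1) + 7*(-10) = 9 + 7*(-10) = 9 - 70 = -61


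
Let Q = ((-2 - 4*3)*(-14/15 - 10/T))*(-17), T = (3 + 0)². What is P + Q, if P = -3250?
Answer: -168146/45 ≈ -3736.6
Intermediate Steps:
T = 9 (T = 3² = 9)
Q = -21896/45 (Q = ((-2 - 4*3)*(-14/15 - 10/9))*(-17) = ((-2 - 12)*(-14*1/15 - 10*⅑))*(-17) = -14*(-14/15 - 10/9)*(-17) = -14*(-92/45)*(-17) = (1288/45)*(-17) = -21896/45 ≈ -486.58)
P + Q = -3250 - 21896/45 = -168146/45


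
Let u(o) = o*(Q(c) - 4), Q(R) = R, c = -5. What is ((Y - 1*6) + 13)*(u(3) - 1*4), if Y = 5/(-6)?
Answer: -1147/6 ≈ -191.17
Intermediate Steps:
u(o) = -9*o (u(o) = o*(-5 - 4) = o*(-9) = -9*o)
Y = -⅚ (Y = 5*(-⅙) = -⅚ ≈ -0.83333)
((Y - 1*6) + 13)*(u(3) - 1*4) = ((-⅚ - 1*6) + 13)*(-9*3 - 1*4) = ((-⅚ - 6) + 13)*(-27 - 4) = (-41/6 + 13)*(-31) = (37/6)*(-31) = -1147/6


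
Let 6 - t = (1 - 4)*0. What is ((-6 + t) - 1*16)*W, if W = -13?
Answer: 208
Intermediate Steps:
t = 6 (t = 6 - (1 - 4)*0 = 6 - (-3)*0 = 6 - 1*0 = 6 + 0 = 6)
((-6 + t) - 1*16)*W = ((-6 + 6) - 1*16)*(-13) = (0 - 16)*(-13) = -16*(-13) = 208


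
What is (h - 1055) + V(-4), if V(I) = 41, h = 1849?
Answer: 835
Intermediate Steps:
(h - 1055) + V(-4) = (1849 - 1055) + 41 = 794 + 41 = 835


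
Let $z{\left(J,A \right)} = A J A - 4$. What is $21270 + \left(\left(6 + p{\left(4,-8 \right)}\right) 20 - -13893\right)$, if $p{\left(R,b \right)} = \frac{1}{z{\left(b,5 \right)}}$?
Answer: $\frac{1799428}{51} \approx 35283.0$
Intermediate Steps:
$z{\left(J,A \right)} = -4 + J A^{2}$ ($z{\left(J,A \right)} = J A^{2} - 4 = -4 + J A^{2}$)
$p{\left(R,b \right)} = \frac{1}{-4 + 25 b}$ ($p{\left(R,b \right)} = \frac{1}{-4 + b 5^{2}} = \frac{1}{-4 + b 25} = \frac{1}{-4 + 25 b}$)
$21270 + \left(\left(6 + p{\left(4,-8 \right)}\right) 20 - -13893\right) = 21270 + \left(\left(6 + \frac{1}{-4 + 25 \left(-8\right)}\right) 20 - -13893\right) = 21270 + \left(\left(6 + \frac{1}{-4 - 200}\right) 20 + 13893\right) = 21270 + \left(\left(6 + \frac{1}{-204}\right) 20 + 13893\right) = 21270 + \left(\left(6 - \frac{1}{204}\right) 20 + 13893\right) = 21270 + \left(\frac{1223}{204} \cdot 20 + 13893\right) = 21270 + \left(\frac{6115}{51} + 13893\right) = 21270 + \frac{714658}{51} = \frac{1799428}{51}$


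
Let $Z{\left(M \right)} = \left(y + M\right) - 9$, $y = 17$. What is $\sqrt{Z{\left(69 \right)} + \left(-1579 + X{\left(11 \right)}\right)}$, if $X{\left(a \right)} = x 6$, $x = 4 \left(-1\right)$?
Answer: $i \sqrt{1526} \approx 39.064 i$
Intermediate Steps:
$x = -4$
$X{\left(a \right)} = -24$ ($X{\left(a \right)} = \left(-4\right) 6 = -24$)
$Z{\left(M \right)} = 8 + M$ ($Z{\left(M \right)} = \left(17 + M\right) - 9 = 8 + M$)
$\sqrt{Z{\left(69 \right)} + \left(-1579 + X{\left(11 \right)}\right)} = \sqrt{\left(8 + 69\right) - 1603} = \sqrt{77 - 1603} = \sqrt{-1526} = i \sqrt{1526}$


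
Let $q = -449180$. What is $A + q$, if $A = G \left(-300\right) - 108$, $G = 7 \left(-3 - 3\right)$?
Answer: $-436688$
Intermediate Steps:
$G = -42$ ($G = 7 \left(-6\right) = -42$)
$A = 12492$ ($A = \left(-42\right) \left(-300\right) - 108 = 12600 - 108 = 12492$)
$A + q = 12492 - 449180 = -436688$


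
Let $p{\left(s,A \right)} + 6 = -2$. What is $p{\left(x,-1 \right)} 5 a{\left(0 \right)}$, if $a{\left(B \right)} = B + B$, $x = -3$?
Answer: $0$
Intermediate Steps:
$a{\left(B \right)} = 2 B$
$p{\left(s,A \right)} = -8$ ($p{\left(s,A \right)} = -6 - 2 = -8$)
$p{\left(x,-1 \right)} 5 a{\left(0 \right)} = \left(-8\right) 5 \cdot 2 \cdot 0 = \left(-40\right) 0 = 0$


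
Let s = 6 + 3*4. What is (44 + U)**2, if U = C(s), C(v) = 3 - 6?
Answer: 1681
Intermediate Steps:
s = 18 (s = 6 + 12 = 18)
C(v) = -3
U = -3
(44 + U)**2 = (44 - 3)**2 = 41**2 = 1681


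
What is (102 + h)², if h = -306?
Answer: 41616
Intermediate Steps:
(102 + h)² = (102 - 306)² = (-204)² = 41616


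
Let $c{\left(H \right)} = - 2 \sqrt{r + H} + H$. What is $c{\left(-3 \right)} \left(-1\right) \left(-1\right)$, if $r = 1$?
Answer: $-3 - 2 i \sqrt{2} \approx -3.0 - 2.8284 i$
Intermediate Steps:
$c{\left(H \right)} = H - 2 \sqrt{1 + H}$ ($c{\left(H \right)} = - 2 \sqrt{1 + H} + H = H - 2 \sqrt{1 + H}$)
$c{\left(-3 \right)} \left(-1\right) \left(-1\right) = \left(-3 - 2 \sqrt{1 - 3}\right) \left(-1\right) \left(-1\right) = \left(-3 - 2 \sqrt{-2}\right) \left(-1\right) \left(-1\right) = \left(-3 - 2 i \sqrt{2}\right) \left(-1\right) \left(-1\right) = \left(3 + 2 i \sqrt{2}\right) \left(-1\right) = -3 - 2 i \sqrt{2}$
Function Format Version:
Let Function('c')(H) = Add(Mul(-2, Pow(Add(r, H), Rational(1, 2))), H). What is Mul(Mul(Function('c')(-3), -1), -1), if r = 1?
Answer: Add(-3, Mul(-2, I, Pow(2, Rational(1, 2)))) ≈ Add(-3.0000, Mul(-2.8284, I))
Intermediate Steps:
Function('c')(H) = Add(H, Mul(-2, Pow(Add(1, H), Rational(1, 2)))) (Function('c')(H) = Add(Mul(-2, Pow(Add(1, H), Rational(1, 2))), H) = Add(H, Mul(-2, Pow(Add(1, H), Rational(1, 2)))))
Mul(Mul(Function('c')(-3), -1), -1) = Mul(Mul(Add(-3, Mul(-2, Pow(Add(1, -3), Rational(1, 2)))), -1), -1) = Mul(Mul(Add(-3, Mul(-2, Pow(-2, Rational(1, 2)))), -1), -1) = Mul(Mul(Add(-3, Mul(-2, Mul(I, Pow(2, Rational(1, 2))))), -1), -1) = Mul(Mul(Add(-3, Mul(-2, I, Pow(2, Rational(1, 2)))), -1), -1) = Mul(Add(3, Mul(2, I, Pow(2, Rational(1, 2)))), -1) = Add(-3, Mul(-2, I, Pow(2, Rational(1, 2))))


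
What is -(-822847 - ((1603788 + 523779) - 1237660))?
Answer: 1712754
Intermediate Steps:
-(-822847 - ((1603788 + 523779) - 1237660)) = -(-822847 - (2127567 - 1237660)) = -(-822847 - 1*889907) = -(-822847 - 889907) = -1*(-1712754) = 1712754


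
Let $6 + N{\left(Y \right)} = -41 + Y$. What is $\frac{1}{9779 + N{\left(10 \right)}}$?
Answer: $\frac{1}{9742} \approx 0.00010265$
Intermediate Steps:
$N{\left(Y \right)} = -47 + Y$ ($N{\left(Y \right)} = -6 + \left(-41 + Y\right) = -47 + Y$)
$\frac{1}{9779 + N{\left(10 \right)}} = \frac{1}{9779 + \left(-47 + 10\right)} = \frac{1}{9779 - 37} = \frac{1}{9742}$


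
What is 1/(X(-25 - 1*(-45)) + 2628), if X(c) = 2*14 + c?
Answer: 1/2676 ≈ 0.00037369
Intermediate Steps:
X(c) = 28 + c
1/(X(-25 - 1*(-45)) + 2628) = 1/((28 + (-25 - 1*(-45))) + 2628) = 1/((28 + (-25 + 45)) + 2628) = 1/((28 + 20) + 2628) = 1/(48 + 2628) = 1/2676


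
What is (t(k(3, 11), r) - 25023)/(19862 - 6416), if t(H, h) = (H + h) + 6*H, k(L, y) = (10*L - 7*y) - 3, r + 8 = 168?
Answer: -25213/13446 ≈ -1.8751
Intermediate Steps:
r = 160 (r = -8 + 168 = 160)
k(L, y) = -3 - 7*y + 10*L (k(L, y) = (-7*y + 10*L) - 3 = -3 - 7*y + 10*L)
t(H, h) = h + 7*H
(t(k(3, 11), r) - 25023)/(19862 - 6416) = ((160 + 7*(-3 - 7*11 + 10*3)) - 25023)/(19862 - 6416) = ((160 + 7*(-3 - 77 + 30)) - 25023)/13446 = ((160 + 7*(-50)) - 25023)*(1/13446) = ((160 - 350) - 25023)*(1/13446) = (-190 - 25023)*(1/13446) = -25213*1/13446 = -25213/13446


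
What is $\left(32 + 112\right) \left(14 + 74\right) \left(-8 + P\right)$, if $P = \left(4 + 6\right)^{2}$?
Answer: $1165824$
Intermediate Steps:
$P = 100$ ($P = 10^{2} = 100$)
$\left(32 + 112\right) \left(14 + 74\right) \left(-8 + P\right) = \left(32 + 112\right) \left(14 + 74\right) \left(-8 + 100\right) = 144 \cdot 88 \cdot 92 = 144 \cdot 8096 = 1165824$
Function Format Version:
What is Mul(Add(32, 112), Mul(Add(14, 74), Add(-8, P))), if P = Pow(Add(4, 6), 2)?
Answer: 1165824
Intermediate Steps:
P = 100 (P = Pow(10, 2) = 100)
Mul(Add(32, 112), Mul(Add(14, 74), Add(-8, P))) = Mul(Add(32, 112), Mul(Add(14, 74), Add(-8, 100))) = Mul(144, Mul(88, 92)) = Mul(144, 8096) = 1165824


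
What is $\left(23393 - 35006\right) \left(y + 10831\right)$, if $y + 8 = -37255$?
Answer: $306954816$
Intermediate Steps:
$y = -37263$ ($y = -8 - 37255 = -37263$)
$\left(23393 - 35006\right) \left(y + 10831\right) = \left(23393 - 35006\right) \left(-37263 + 10831\right) = \left(-11613\right) \left(-26432\right) = 306954816$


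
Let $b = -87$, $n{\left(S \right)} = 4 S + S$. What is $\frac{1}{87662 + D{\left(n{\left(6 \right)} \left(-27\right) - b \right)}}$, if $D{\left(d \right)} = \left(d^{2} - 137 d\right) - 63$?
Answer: $\frac{1}{709379} \approx 1.4097 \cdot 10^{-6}$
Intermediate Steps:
$n{\left(S \right)} = 5 S$
$D{\left(d \right)} = -63 + d^{2} - 137 d$
$\frac{1}{87662 + D{\left(n{\left(6 \right)} \left(-27\right) - b \right)}} = \frac{1}{87662 - \left(63 - \left(5 \cdot 6 \left(-27\right) - -87\right)^{2} + 137 \left(5 \cdot 6 \left(-27\right) - -87\right)\right)} = \frac{1}{87662 - \left(63 - \left(30 \left(-27\right) + 87\right)^{2} + 137 \left(30 \left(-27\right) + 87\right)\right)} = \frac{1}{87662 - \left(63 - \left(-810 + 87\right)^{2} + 137 \left(-810 + 87\right)\right)} = \frac{1}{87662 - \left(-98988 - 522729\right)} = \frac{1}{87662 + \left(-63 + 522729 + 99051\right)} = \frac{1}{87662 + 621717} = \frac{1}{709379}$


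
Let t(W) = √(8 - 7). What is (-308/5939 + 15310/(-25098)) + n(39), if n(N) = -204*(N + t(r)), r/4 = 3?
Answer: -608201977897/74528511 ≈ -8160.7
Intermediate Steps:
r = 12 (r = 4*3 = 12)
t(W) = 1 (t(W) = √1 = 1)
n(N) = -204 - 204*N (n(N) = -204*(N + 1) = -204*(1 + N) = -204 - 204*N)
(-308/5939 + 15310/(-25098)) + n(39) = (-308/5939 + 15310/(-25098)) + (-204 - 204*39) = (-308*1/5939 + 15310*(-1/25098)) + (-204 - 7956) = (-308/5939 - 7655/12549) - 8160 = -49328137/74528511 - 8160 = -608201977897/74528511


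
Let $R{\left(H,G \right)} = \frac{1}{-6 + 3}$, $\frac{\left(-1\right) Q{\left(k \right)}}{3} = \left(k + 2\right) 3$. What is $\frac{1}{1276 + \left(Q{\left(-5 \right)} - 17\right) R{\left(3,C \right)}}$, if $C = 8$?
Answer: $\frac{3}{3818} \approx 0.00078575$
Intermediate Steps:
$Q{\left(k \right)} = -18 - 9 k$ ($Q{\left(k \right)} = - 3 \left(k + 2\right) 3 = - 3 \left(2 + k\right) 3 = - 3 \left(6 + 3 k\right) = -18 - 9 k$)
$R{\left(H,G \right)} = - \frac{1}{3}$ ($R{\left(H,G \right)} = \frac{1}{-3} = - \frac{1}{3}$)
$\frac{1}{1276 + \left(Q{\left(-5 \right)} - 17\right) R{\left(3,C \right)}} = \frac{1}{1276 + \left(\left(-18 - -45\right) - 17\right) \left(- \frac{1}{3}\right)} = \frac{1}{1276 + \left(\left(-18 + 45\right) - 17\right) \left(- \frac{1}{3}\right)} = \frac{1}{1276 + \left(27 - 17\right) \left(- \frac{1}{3}\right)} = \frac{1}{1276 + 10 \left(- \frac{1}{3}\right)} = \frac{1}{1276 - \frac{10}{3}} = \frac{1}{\frac{3818}{3}} = \frac{3}{3818}$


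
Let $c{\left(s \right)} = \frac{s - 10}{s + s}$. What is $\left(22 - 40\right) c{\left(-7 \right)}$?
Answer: $- \frac{153}{7} \approx -21.857$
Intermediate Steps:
$c{\left(s \right)} = \frac{-10 + s}{2 s}$ ($c{\left(s \right)} = \frac{s - 10}{2 s} = \left(s - 10\right) \frac{1}{2 s} = \left(-10 + s\right) \frac{1}{2 s} = \frac{-10 + s}{2 s}$)
$\left(22 - 40\right) c{\left(-7 \right)} = \left(22 - 40\right) \frac{-10 - 7}{2 \left(-7\right)} = - 18 \cdot \frac{1}{2} \left(- \frac{1}{7}\right) \left(-17\right) = \left(-18\right) \frac{17}{14} = - \frac{153}{7}$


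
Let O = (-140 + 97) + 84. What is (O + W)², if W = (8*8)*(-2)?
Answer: 7569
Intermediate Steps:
O = 41 (O = -43 + 84 = 41)
W = -128 (W = 64*(-2) = -128)
(O + W)² = (41 - 128)² = (-87)² = 7569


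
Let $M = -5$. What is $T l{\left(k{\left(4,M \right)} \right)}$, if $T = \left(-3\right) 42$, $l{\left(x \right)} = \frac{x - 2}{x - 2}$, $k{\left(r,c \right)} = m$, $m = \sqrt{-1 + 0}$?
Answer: $-126$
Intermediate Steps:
$m = i$ ($m = \sqrt{-1} = i \approx 1.0 i$)
$k{\left(r,c \right)} = i$
$l{\left(x \right)} = 1$ ($l{\left(x \right)} = \frac{-2 + x}{-2 + x} = 1$)
$T = -126$
$T l{\left(k{\left(4,M \right)} \right)} = \left(-126\right) 1 = -126$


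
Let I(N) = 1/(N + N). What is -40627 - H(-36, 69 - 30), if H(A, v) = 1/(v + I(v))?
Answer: -123628039/3043 ≈ -40627.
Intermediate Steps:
I(N) = 1/(2*N)
H(A, v) = 1/(v + 1/(2*v))
-40627 - H(-36, 69 - 30) = -40627 - 2*(69 - 30)/(1 + 2*(69 - 30)²) = -40627 - 2*39/(1 + 2*39²) = -40627 - 2*39/(1 + 2*1521) = -40627 - 2*39/(1 + 3042) = -40627 - 2*39/3043 = -40627 - 1*78/3043 = -40627 - 78/3043 = -123628039/3043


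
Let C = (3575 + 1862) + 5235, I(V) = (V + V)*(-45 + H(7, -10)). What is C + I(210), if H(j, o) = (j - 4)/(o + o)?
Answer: -8291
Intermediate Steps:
H(j, o) = (-4 + j)/(2*o) (H(j, o) = (-4 + j)/((2*o)) = (-4 + j)*(1/(2*o)) = (-4 + j)/(2*o))
I(V) = -903*V/10 (I(V) = (V + V)*(-45 + (½)*(-4 + 7)/(-10)) = (2*V)*(-45 + (½)*(-⅒)*3) = (2*V)*(-45 - 3/20) = (2*V)*(-903/20) = -903*V/10)
C = 10672 (C = 5437 + 5235 = 10672)
C + I(210) = 10672 - 903/10*210 = 10672 - 18963 = -8291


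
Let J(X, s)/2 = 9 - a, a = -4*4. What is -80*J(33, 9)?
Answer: -4000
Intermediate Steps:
a = -16
J(X, s) = 50 (J(X, s) = 2*(9 - 1*(-16)) = 2*(9 + 16) = 2*25 = 50)
-80*J(33, 9) = -80*50 = -4000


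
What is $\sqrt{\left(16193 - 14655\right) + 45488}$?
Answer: $\sqrt{47026} \approx 216.85$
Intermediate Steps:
$\sqrt{\left(16193 - 14655\right) + 45488} = \sqrt{1538 + 45488} = \sqrt{47026}$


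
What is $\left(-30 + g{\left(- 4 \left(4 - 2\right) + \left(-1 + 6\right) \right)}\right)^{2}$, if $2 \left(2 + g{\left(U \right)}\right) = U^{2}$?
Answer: $\frac{3025}{4} \approx 756.25$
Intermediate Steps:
$g{\left(U \right)} = -2 + \frac{U^{2}}{2}$
$\left(-30 + g{\left(- 4 \left(4 - 2\right) + \left(-1 + 6\right) \right)}\right)^{2} = \left(-30 - \left(2 - \frac{\left(- 4 \left(4 - 2\right) + \left(-1 + 6\right)\right)^{2}}{2}\right)\right)^{2} = \left(-30 - \left(2 - \frac{\left(\left(-4\right) 2 + 5\right)^{2}}{2}\right)\right)^{2} = \left(-30 - \left(2 - \frac{\left(-8 + 5\right)^{2}}{2}\right)\right)^{2} = \left(-30 - \left(2 - \frac{\left(-3\right)^{2}}{2}\right)\right)^{2} = \left(-30 + \left(-2 + \frac{1}{2} \cdot 9\right)\right)^{2} = \left(-30 + \left(-2 + \frac{9}{2}\right)\right)^{2} = \left(-30 + \frac{5}{2}\right)^{2} = \left(- \frac{55}{2}\right)^{2} = \frac{3025}{4}$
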